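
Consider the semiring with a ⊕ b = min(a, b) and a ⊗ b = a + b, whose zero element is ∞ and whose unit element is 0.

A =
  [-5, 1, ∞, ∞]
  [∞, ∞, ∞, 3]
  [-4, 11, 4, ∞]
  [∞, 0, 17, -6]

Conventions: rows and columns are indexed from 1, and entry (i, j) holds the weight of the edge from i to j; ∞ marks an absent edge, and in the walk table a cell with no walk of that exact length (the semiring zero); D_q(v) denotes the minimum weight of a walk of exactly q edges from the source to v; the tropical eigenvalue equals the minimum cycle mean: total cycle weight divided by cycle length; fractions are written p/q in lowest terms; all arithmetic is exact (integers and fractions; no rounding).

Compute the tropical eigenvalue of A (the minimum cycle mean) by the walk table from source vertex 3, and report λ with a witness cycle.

q=0: [∞, ∞, 0, ∞]
q=1: [-4, 11, 4, ∞]
q=2: [-9, -3, 8, 14]
q=3: [-14, -8, 12, 0]
q=4: [-19, -13, 16, -6]
Optimal cycle mean attained by: cycle 4->4, total (-6), length 1.
Answer: λ = -6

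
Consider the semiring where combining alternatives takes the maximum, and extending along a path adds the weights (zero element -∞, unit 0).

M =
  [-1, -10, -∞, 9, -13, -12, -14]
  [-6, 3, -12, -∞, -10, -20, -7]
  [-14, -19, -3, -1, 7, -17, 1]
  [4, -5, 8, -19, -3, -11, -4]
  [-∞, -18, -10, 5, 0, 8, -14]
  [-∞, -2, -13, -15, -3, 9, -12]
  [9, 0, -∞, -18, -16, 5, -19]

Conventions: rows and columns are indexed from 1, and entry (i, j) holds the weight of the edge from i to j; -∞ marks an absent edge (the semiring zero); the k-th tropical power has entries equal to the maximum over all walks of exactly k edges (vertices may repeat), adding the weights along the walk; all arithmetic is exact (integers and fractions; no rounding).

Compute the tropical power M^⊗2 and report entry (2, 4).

M^⊗2:
  [13, 4, 17, 8, 6, -2, 5]
  [2, 6, -9, 3, -5, -2, -4]
  [10, 1, 7, 12, 7, 15, -2]
  [5, -2, 5, 13, 15, 5, 9]
  [9, 6, 13, 5, 5, 17, 1]
  [-3, 7, -4, 2, 6, 18, -3]
  [8, 3, -8, 18, 2, 14, -5]
Key observation: the optimum is the walk 2->1->4, with weight (-6) + 9 = 3.
Optimal value attained by: walk 2->1->4.
Answer: (M^⊗2)[2][4] = 3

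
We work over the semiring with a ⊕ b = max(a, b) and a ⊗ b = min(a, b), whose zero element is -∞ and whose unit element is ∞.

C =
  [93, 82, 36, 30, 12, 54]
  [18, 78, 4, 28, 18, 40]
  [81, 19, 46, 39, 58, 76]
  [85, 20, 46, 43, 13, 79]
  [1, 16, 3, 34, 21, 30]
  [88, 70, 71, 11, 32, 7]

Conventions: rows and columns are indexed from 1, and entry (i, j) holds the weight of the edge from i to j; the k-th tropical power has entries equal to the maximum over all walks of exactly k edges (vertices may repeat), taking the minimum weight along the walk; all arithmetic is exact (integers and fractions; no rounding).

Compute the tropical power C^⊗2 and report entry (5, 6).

C^⊗2:
  [93, 82, 54, 36, 36, 54]
  [40, 78, 40, 28, 32, 40]
  [81, 81, 71, 39, 46, 54]
  [85, 82, 71, 43, 46, 54]
  [34, 30, 34, 34, 30, 34]
  [88, 82, 46, 39, 58, 71]
Key observation: the optimum is the walk 5->4->6, with weight 34 min 79 = 34.
Optimal value attained by: walk 5->4->6.
Answer: (C^⊗2)[5][6] = 34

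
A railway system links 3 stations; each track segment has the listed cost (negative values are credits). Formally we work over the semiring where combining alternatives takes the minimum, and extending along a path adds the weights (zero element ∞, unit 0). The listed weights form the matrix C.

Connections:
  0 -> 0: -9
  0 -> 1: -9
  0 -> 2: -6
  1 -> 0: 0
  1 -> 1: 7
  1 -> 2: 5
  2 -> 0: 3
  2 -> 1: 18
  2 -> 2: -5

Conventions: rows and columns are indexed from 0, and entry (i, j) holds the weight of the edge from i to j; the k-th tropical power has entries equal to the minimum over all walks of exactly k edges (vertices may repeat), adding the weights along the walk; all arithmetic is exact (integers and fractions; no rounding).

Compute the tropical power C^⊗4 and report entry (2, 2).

C^⊗2:
  [-18, -18, -15]
  [-9, -9, -6]
  [-6, -6, -10]
C^⊗3:
  [-27, -27, -24]
  [-18, -18, -15]
  [-15, -15, -15]
C^⊗4:
  [-36, -36, -33]
  [-27, -27, -24]
  [-24, -24, -21]
Key observation: the optimum is the walk 2->0->0->0->2, with weight 3 + (-9) + (-9) + (-6) = -21.
Optimal value attained by: walk 2->0->0->0->2.
Answer: (C^⊗4)[2][2] = -21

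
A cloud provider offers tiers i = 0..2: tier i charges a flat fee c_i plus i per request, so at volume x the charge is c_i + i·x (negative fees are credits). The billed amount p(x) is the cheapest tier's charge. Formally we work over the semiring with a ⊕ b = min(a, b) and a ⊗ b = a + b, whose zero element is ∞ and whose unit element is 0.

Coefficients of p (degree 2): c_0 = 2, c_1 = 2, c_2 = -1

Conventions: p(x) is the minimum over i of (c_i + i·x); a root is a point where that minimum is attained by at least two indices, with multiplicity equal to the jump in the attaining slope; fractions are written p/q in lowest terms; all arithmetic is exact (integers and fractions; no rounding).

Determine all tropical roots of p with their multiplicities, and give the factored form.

hull edge (i=0, c=2) to (i=2, c=-1): slope -3/2, span 2
Factored form: p(x) = -1 ⊗ (x ⊕ 3/2) ⊗ (x ⊕ 3/2)
Answer: roots = 3/2 (mult 2)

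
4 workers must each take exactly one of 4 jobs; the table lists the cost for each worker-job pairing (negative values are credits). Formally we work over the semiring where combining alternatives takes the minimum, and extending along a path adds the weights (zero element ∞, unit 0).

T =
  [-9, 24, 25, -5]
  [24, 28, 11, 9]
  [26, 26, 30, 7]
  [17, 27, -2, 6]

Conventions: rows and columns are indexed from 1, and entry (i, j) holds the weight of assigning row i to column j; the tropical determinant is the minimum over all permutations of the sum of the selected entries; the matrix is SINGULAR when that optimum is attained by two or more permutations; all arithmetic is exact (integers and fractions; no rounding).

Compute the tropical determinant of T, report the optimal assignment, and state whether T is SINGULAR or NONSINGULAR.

σ = (1, 2, 3, 4): (-9) + 28 + 30 + 6 = 55
σ = (1, 2, 4, 3): (-9) + 28 + 7 + (-2) = 24
σ = (1, 3, 2, 4): (-9) + 11 + 26 + 6 = 34
σ = (1, 3, 4, 2): (-9) + 11 + 7 + 27 = 36
σ = (1, 4, 2, 3): (-9) + 9 + 26 + (-2) = 24
σ = (1, 4, 3, 2): (-9) + 9 + 30 + 27 = 57
σ = (2, 1, 3, 4): 24 + 24 + 30 + 6 = 84
σ = (2, 1, 4, 3): 24 + 24 + 7 + (-2) = 53
σ = (2, 3, 1, 4): 24 + 11 + 26 + 6 = 67
σ = (2, 3, 4, 1): 24 + 11 + 7 + 17 = 59
σ = (2, 4, 1, 3): 24 + 9 + 26 + (-2) = 57
σ = (2, 4, 3, 1): 24 + 9 + 30 + 17 = 80
σ = (3, 1, 2, 4): 25 + 24 + 26 + 6 = 81
σ = (3, 1, 4, 2): 25 + 24 + 7 + 27 = 83
σ = (3, 2, 1, 4): 25 + 28 + 26 + 6 = 85
σ = (3, 2, 4, 1): 25 + 28 + 7 + 17 = 77
σ = (3, 4, 1, 2): 25 + 9 + 26 + 27 = 87
σ = (3, 4, 2, 1): 25 + 9 + 26 + 17 = 77
σ = (4, 1, 2, 3): (-5) + 24 + 26 + (-2) = 43
σ = (4, 1, 3, 2): (-5) + 24 + 30 + 27 = 76
σ = (4, 2, 1, 3): (-5) + 28 + 26 + (-2) = 47
σ = (4, 2, 3, 1): (-5) + 28 + 30 + 17 = 70
σ = (4, 3, 1, 2): (-5) + 11 + 26 + 27 = 59
σ = (4, 3, 2, 1): (-5) + 11 + 26 + 17 = 49
Optimal value attained by: σ = (1, 2, 4, 3).
Answer: det⊕(T) = 24; verdict: SINGULAR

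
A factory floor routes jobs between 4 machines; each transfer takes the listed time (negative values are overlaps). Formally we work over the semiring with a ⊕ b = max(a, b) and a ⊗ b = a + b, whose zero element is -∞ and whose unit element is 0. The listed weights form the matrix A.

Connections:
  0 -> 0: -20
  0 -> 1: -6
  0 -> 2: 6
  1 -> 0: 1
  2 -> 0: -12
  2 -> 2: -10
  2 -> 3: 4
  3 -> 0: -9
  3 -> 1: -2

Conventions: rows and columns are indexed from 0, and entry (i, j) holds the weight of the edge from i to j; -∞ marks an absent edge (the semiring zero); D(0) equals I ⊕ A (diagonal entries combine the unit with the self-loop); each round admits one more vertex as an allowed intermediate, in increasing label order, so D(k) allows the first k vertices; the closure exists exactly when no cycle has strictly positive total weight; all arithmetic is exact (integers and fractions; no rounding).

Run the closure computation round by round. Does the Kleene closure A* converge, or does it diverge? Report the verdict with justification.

D(0):
  [0, -6, 6, -∞]
  [1, 0, -∞, -∞]
  [-12, -∞, 0, 4]
  [-9, -2, -∞, 0]
D(1):
  [0, -6, 6, -∞]
  [1, 0, 7, -∞]
  [-12, -18, 0, 4]
  [-9, -2, -3, 0]
D(2):
  [0, -6, 6, -∞]
  [1, 0, 7, -∞]
  [-12, -18, 0, 4]
  [-1, -2, 5, 0]
Detection: at round 3, diagonal entry (3, 3) turns strictly positive.
Key observation: the cycle 3->0->2->3 has total weight (-9) + 6 + 4, which is strictly positive.
Answer: DIVERGES — positive cycle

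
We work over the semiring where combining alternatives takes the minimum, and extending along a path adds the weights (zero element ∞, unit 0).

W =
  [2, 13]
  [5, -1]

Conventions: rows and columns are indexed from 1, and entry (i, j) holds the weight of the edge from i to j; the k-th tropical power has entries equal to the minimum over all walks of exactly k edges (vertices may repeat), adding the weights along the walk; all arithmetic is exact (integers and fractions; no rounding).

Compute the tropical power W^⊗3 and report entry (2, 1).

W^⊗2:
  [4, 12]
  [4, -2]
W^⊗3:
  [6, 11]
  [3, -3]
Key observation: the optimum is the walk 2->2->2->1, with weight (-1) + (-1) + 5 = 3.
Optimal value attained by: walk 2->2->2->1.
Answer: (W^⊗3)[2][1] = 3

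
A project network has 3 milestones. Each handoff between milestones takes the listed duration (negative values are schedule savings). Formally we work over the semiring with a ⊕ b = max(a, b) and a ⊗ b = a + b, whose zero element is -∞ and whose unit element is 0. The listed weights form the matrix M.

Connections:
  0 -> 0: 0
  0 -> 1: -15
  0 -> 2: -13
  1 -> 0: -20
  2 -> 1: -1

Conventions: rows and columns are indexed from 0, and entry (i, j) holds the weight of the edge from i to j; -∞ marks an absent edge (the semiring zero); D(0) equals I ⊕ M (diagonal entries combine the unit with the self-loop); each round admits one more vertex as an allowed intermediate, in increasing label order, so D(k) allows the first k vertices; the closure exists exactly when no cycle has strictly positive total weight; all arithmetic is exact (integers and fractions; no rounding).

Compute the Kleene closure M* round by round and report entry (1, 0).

D(0):
  [0, -15, -13]
  [-20, 0, -∞]
  [-∞, -1, 0]
D(1):
  [0, -15, -13]
  [-20, 0, -33]
  [-∞, -1, 0]
D(2):
  [0, -15, -13]
  [-20, 0, -33]
  [-21, -1, 0]
D(3):
  [0, -14, -13]
  [-20, 0, -33]
  [-21, -1, 0]
Answer: M*[1][0] = -20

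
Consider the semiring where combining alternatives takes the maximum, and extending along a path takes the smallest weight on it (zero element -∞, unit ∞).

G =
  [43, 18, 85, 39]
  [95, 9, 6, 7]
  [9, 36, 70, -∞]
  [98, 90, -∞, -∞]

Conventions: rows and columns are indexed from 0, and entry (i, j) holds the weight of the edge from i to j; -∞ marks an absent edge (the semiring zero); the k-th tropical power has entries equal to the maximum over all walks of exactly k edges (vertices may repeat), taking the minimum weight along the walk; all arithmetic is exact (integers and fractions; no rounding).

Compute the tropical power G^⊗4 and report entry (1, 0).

G^⊗2:
  [43, 39, 70, 39]
  [43, 18, 85, 39]
  [36, 36, 70, 9]
  [90, 18, 85, 39]
G^⊗3:
  [43, 39, 70, 39]
  [43, 39, 70, 39]
  [36, 36, 70, 36]
  [43, 39, 85, 39]
G^⊗4:
  [43, 39, 70, 39]
  [43, 39, 70, 39]
  [36, 36, 70, 36]
  [43, 39, 70, 39]
Key observation: the optimum is the walk 1->0->0->0->0, with weight 95 min 43 min 43 min 43 = 43.
Optimal value attained by: walk 1->0->0->0->0.
Answer: (G^⊗4)[1][0] = 43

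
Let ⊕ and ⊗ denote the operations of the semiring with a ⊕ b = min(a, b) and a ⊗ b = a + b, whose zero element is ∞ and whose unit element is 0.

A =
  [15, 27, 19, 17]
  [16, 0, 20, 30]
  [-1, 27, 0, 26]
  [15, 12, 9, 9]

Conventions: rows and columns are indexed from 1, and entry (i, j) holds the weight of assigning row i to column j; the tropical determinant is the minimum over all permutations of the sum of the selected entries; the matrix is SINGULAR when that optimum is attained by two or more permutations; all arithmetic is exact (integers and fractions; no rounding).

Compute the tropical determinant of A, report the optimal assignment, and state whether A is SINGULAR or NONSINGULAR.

σ = (1, 2, 3, 4): 15 + 0 + 0 + 9 = 24
σ = (1, 2, 4, 3): 15 + 0 + 26 + 9 = 50
σ = (1, 3, 2, 4): 15 + 20 + 27 + 9 = 71
σ = (1, 3, 4, 2): 15 + 20 + 26 + 12 = 73
σ = (1, 4, 2, 3): 15 + 30 + 27 + 9 = 81
σ = (1, 4, 3, 2): 15 + 30 + 0 + 12 = 57
σ = (2, 1, 3, 4): 27 + 16 + 0 + 9 = 52
σ = (2, 1, 4, 3): 27 + 16 + 26 + 9 = 78
σ = (2, 3, 1, 4): 27 + 20 + (-1) + 9 = 55
σ = (2, 3, 4, 1): 27 + 20 + 26 + 15 = 88
σ = (2, 4, 1, 3): 27 + 30 + (-1) + 9 = 65
σ = (2, 4, 3, 1): 27 + 30 + 0 + 15 = 72
σ = (3, 1, 2, 4): 19 + 16 + 27 + 9 = 71
σ = (3, 1, 4, 2): 19 + 16 + 26 + 12 = 73
σ = (3, 2, 1, 4): 19 + 0 + (-1) + 9 = 27
σ = (3, 2, 4, 1): 19 + 0 + 26 + 15 = 60
σ = (3, 4, 1, 2): 19 + 30 + (-1) + 12 = 60
σ = (3, 4, 2, 1): 19 + 30 + 27 + 15 = 91
σ = (4, 1, 2, 3): 17 + 16 + 27 + 9 = 69
σ = (4, 1, 3, 2): 17 + 16 + 0 + 12 = 45
σ = (4, 2, 1, 3): 17 + 0 + (-1) + 9 = 25
σ = (4, 2, 3, 1): 17 + 0 + 0 + 15 = 32
σ = (4, 3, 1, 2): 17 + 20 + (-1) + 12 = 48
σ = (4, 3, 2, 1): 17 + 20 + 27 + 15 = 79
Optimal value attained by: σ = (1, 2, 3, 4).
Answer: det⊕(A) = 24; verdict: NONSINGULAR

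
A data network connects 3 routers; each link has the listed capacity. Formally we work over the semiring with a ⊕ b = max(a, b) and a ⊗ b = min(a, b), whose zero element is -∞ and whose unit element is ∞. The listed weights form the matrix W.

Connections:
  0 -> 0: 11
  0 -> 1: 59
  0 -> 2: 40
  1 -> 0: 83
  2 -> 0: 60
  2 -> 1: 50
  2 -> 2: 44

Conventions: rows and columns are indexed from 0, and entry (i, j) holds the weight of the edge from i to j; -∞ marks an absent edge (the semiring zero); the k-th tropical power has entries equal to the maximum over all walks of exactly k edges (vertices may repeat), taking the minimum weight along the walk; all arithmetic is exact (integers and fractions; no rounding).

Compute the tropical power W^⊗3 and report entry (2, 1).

W^⊗2:
  [59, 40, 40]
  [11, 59, 40]
  [50, 59, 44]
W^⊗3:
  [40, 59, 40]
  [59, 40, 40]
  [59, 50, 44]
Key observation: the optimum is the walk 2->1->0->1, with weight 50 min 83 min 59 = 50.
Optimal value attained by: walk 2->1->0->1.
Answer: (W^⊗3)[2][1] = 50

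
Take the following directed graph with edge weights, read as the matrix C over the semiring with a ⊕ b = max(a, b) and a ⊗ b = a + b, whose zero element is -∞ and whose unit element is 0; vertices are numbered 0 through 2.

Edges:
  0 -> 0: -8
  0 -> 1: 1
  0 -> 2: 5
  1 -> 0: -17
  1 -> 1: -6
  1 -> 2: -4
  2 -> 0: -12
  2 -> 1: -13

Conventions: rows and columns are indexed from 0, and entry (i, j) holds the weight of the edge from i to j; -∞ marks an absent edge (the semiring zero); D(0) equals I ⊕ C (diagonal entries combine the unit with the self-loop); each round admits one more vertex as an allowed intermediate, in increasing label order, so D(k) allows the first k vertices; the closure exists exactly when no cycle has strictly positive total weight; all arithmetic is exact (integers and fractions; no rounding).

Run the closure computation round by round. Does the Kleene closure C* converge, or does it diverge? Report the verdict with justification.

D(0):
  [0, 1, 5]
  [-17, 0, -4]
  [-12, -13, 0]
D(1):
  [0, 1, 5]
  [-17, 0, -4]
  [-12, -11, 0]
D(2):
  [0, 1, 5]
  [-17, 0, -4]
  [-12, -11, 0]
D(3):
  [0, 1, 5]
  [-16, 0, -4]
  [-12, -11, 0]
Key observation: every diagonal entry stays at the unit through all rounds, so no improving cycle exists.
Answer: CONVERGES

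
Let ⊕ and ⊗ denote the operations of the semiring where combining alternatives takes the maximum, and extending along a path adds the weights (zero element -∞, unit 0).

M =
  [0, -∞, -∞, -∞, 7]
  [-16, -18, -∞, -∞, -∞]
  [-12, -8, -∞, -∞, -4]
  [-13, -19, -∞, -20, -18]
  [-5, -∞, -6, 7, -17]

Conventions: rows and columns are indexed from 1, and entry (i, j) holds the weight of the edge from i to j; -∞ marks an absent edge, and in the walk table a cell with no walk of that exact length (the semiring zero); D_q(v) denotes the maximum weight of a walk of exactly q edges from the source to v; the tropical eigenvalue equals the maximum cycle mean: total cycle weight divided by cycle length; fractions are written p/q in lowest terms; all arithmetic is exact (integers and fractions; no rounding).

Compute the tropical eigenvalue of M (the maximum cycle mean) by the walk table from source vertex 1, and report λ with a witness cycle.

q=0: [0, -∞, -∞, -∞, -∞]
q=1: [0, -∞, -∞, -∞, 7]
q=2: [2, -∞, 1, 14, 7]
q=3: [2, -5, 1, 14, 9]
q=4: [4, -5, 3, 16, 9]
q=5: [4, -3, 3, 16, 11]
Optimal cycle mean attained by: cycle 1->5->1, total 7 + (-5), length 2.
Answer: λ = 1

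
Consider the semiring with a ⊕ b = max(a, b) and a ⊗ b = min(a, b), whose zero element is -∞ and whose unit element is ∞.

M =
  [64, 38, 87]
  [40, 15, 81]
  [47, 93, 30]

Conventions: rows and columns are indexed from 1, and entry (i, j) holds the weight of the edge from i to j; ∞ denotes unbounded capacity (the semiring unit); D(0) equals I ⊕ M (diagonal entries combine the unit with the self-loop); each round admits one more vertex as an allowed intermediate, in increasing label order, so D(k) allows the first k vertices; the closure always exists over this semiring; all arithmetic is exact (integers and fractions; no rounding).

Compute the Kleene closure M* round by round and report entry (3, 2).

D(0):
  [∞, 38, 87]
  [40, ∞, 81]
  [47, 93, ∞]
D(1):
  [∞, 38, 87]
  [40, ∞, 81]
  [47, 93, ∞]
D(2):
  [∞, 38, 87]
  [40, ∞, 81]
  [47, 93, ∞]
D(3):
  [∞, 87, 87]
  [47, ∞, 81]
  [47, 93, ∞]
Answer: M*[3][2] = 93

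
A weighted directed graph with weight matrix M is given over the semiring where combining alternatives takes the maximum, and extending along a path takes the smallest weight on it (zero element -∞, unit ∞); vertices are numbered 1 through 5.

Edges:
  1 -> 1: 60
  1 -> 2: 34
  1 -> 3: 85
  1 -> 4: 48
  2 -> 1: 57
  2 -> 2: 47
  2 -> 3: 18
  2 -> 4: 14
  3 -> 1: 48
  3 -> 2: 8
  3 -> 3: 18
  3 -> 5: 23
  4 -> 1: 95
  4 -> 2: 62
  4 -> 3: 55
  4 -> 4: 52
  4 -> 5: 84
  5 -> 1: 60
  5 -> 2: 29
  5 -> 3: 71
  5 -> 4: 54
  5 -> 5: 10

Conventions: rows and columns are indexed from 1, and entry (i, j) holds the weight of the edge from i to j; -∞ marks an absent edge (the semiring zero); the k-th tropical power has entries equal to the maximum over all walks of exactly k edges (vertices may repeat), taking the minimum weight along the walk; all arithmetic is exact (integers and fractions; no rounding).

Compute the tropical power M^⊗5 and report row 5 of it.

M^⊗2:
  [60, 48, 60, 48, 48]
  [57, 47, 57, 48, 18]
  [48, 34, 48, 48, 18]
  [60, 52, 85, 54, 52]
  [60, 54, 60, 52, 54]
M^⊗3:
  [60, 48, 60, 48, 48]
  [57, 48, 57, 48, 48]
  [48, 48, 48, 48, 48]
  [60, 54, 60, 52, 54]
  [60, 52, 60, 54, 52]
M^⊗4:
  [60, 48, 60, 48, 48]
  [57, 48, 57, 48, 48]
  [48, 48, 48, 48, 48]
  [60, 52, 60, 54, 52]
  [60, 54, 60, 52, 54]
M^⊗5:
  [60, 48, 60, 48, 48]
  [57, 48, 57, 48, 48]
  [48, 48, 48, 48, 48]
  [60, 54, 60, 52, 54]
  [60, 52, 60, 54, 52]
Answer: row 5 of M^⊗5 = [60, 52, 60, 54, 52]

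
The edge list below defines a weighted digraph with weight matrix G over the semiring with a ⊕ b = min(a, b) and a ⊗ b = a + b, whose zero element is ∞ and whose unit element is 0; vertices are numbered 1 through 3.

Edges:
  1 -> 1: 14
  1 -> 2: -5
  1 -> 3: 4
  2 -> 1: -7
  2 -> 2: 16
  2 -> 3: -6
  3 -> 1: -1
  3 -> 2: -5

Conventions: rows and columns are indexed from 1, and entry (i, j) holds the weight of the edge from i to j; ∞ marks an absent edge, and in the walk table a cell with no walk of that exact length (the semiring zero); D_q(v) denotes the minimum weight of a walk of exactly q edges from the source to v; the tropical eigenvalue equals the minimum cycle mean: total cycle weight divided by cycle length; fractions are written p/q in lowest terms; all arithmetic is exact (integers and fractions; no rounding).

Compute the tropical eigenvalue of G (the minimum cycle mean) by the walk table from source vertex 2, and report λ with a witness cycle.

q=0: [∞, 0, ∞]
q=1: [-7, 16, -6]
q=2: [-7, -12, -3]
q=3: [-19, -12, -18]
Optimal cycle mean attained by: cycle 1->2->1, total (-5) + (-7), length 2.
Answer: λ = -6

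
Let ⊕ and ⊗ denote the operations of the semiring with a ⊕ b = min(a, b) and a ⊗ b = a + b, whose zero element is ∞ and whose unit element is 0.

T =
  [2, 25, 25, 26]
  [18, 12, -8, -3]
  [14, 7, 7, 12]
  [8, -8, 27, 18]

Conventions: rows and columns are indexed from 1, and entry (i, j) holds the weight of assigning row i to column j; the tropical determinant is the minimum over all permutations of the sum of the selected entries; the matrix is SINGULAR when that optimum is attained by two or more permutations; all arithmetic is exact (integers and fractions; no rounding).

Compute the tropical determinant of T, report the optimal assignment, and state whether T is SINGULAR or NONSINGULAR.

σ = (1, 2, 3, 4): 2 + 12 + 7 + 18 = 39
σ = (1, 2, 4, 3): 2 + 12 + 12 + 27 = 53
σ = (1, 3, 2, 4): 2 + (-8) + 7 + 18 = 19
σ = (1, 3, 4, 2): 2 + (-8) + 12 + (-8) = -2
σ = (1, 4, 2, 3): 2 + (-3) + 7 + 27 = 33
σ = (1, 4, 3, 2): 2 + (-3) + 7 + (-8) = -2
σ = (2, 1, 3, 4): 25 + 18 + 7 + 18 = 68
σ = (2, 1, 4, 3): 25 + 18 + 12 + 27 = 82
σ = (2, 3, 1, 4): 25 + (-8) + 14 + 18 = 49
σ = (2, 3, 4, 1): 25 + (-8) + 12 + 8 = 37
σ = (2, 4, 1, 3): 25 + (-3) + 14 + 27 = 63
σ = (2, 4, 3, 1): 25 + (-3) + 7 + 8 = 37
σ = (3, 1, 2, 4): 25 + 18 + 7 + 18 = 68
σ = (3, 1, 4, 2): 25 + 18 + 12 + (-8) = 47
σ = (3, 2, 1, 4): 25 + 12 + 14 + 18 = 69
σ = (3, 2, 4, 1): 25 + 12 + 12 + 8 = 57
σ = (3, 4, 1, 2): 25 + (-3) + 14 + (-8) = 28
σ = (3, 4, 2, 1): 25 + (-3) + 7 + 8 = 37
σ = (4, 1, 2, 3): 26 + 18 + 7 + 27 = 78
σ = (4, 1, 3, 2): 26 + 18 + 7 + (-8) = 43
σ = (4, 2, 1, 3): 26 + 12 + 14 + 27 = 79
σ = (4, 2, 3, 1): 26 + 12 + 7 + 8 = 53
σ = (4, 3, 1, 2): 26 + (-8) + 14 + (-8) = 24
σ = (4, 3, 2, 1): 26 + (-8) + 7 + 8 = 33
Optimal value attained by: σ = (1, 3, 4, 2).
Answer: det⊕(T) = -2; verdict: SINGULAR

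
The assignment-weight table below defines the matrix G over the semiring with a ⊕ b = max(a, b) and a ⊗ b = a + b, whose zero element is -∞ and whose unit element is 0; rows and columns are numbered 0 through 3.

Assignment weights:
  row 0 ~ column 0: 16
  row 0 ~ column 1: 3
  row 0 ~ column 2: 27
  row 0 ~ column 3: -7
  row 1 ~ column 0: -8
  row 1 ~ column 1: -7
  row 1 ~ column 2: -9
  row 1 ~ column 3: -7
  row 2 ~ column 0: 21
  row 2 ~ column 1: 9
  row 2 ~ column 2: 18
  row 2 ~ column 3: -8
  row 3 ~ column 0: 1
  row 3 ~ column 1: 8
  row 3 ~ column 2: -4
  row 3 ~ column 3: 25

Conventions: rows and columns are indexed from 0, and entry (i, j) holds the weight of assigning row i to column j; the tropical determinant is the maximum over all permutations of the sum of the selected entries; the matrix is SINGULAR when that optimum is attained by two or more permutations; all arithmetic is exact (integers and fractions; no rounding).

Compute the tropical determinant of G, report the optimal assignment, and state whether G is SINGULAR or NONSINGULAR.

σ = (0, 1, 2, 3): 16 + (-7) + 18 + 25 = 52
σ = (0, 1, 3, 2): 16 + (-7) + (-8) + (-4) = -3
σ = (0, 2, 1, 3): 16 + (-9) + 9 + 25 = 41
σ = (0, 2, 3, 1): 16 + (-9) + (-8) + 8 = 7
σ = (0, 3, 1, 2): 16 + (-7) + 9 + (-4) = 14
σ = (0, 3, 2, 1): 16 + (-7) + 18 + 8 = 35
σ = (1, 0, 2, 3): 3 + (-8) + 18 + 25 = 38
σ = (1, 0, 3, 2): 3 + (-8) + (-8) + (-4) = -17
σ = (1, 2, 0, 3): 3 + (-9) + 21 + 25 = 40
σ = (1, 2, 3, 0): 3 + (-9) + (-8) + 1 = -13
σ = (1, 3, 0, 2): 3 + (-7) + 21 + (-4) = 13
σ = (1, 3, 2, 0): 3 + (-7) + 18 + 1 = 15
σ = (2, 0, 1, 3): 27 + (-8) + 9 + 25 = 53
σ = (2, 0, 3, 1): 27 + (-8) + (-8) + 8 = 19
σ = (2, 1, 0, 3): 27 + (-7) + 21 + 25 = 66
σ = (2, 1, 3, 0): 27 + (-7) + (-8) + 1 = 13
σ = (2, 3, 0, 1): 27 + (-7) + 21 + 8 = 49
σ = (2, 3, 1, 0): 27 + (-7) + 9 + 1 = 30
σ = (3, 0, 1, 2): (-7) + (-8) + 9 + (-4) = -10
σ = (3, 0, 2, 1): (-7) + (-8) + 18 + 8 = 11
σ = (3, 1, 0, 2): (-7) + (-7) + 21 + (-4) = 3
σ = (3, 1, 2, 0): (-7) + (-7) + 18 + 1 = 5
σ = (3, 2, 0, 1): (-7) + (-9) + 21 + 8 = 13
σ = (3, 2, 1, 0): (-7) + (-9) + 9 + 1 = -6
Optimal value attained by: σ = (2, 1, 0, 3).
Answer: det⊕(G) = 66; verdict: NONSINGULAR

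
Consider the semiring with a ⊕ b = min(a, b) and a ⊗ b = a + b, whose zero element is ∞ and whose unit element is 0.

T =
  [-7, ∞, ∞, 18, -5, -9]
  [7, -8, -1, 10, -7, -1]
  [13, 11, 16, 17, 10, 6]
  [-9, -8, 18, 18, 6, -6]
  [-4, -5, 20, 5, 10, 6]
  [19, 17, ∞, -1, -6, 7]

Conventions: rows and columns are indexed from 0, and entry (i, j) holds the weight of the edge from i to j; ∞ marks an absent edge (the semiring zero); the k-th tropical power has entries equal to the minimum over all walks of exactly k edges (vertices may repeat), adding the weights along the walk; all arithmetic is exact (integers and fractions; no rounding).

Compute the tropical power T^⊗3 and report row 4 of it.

T^⊗2:
  [-14, -10, 15, -10, -15, -16]
  [-11, -16, -9, -2, -15, -9]
  [6, 3, 10, 5, 0, 4]
  [-16, -16, -9, -7, -15, -18]
  [-11, -13, -6, 5, -12, -13]
  [-10, -11, 14, -1, 1, -7]
T^⊗3:
  [-21, -20, -11, -17, -22, -23]
  [-19, -24, -17, -10, -23, -20]
  [-4, -5, 2, 3, -4, -3]
  [-23, -24, -17, -19, -24, -25]
  [-18, -21, -14, -14, -20, -20]
  [-17, -19, -12, -8, -18, -19]
Answer: row 4 of T^⊗3 = [-18, -21, -14, -14, -20, -20]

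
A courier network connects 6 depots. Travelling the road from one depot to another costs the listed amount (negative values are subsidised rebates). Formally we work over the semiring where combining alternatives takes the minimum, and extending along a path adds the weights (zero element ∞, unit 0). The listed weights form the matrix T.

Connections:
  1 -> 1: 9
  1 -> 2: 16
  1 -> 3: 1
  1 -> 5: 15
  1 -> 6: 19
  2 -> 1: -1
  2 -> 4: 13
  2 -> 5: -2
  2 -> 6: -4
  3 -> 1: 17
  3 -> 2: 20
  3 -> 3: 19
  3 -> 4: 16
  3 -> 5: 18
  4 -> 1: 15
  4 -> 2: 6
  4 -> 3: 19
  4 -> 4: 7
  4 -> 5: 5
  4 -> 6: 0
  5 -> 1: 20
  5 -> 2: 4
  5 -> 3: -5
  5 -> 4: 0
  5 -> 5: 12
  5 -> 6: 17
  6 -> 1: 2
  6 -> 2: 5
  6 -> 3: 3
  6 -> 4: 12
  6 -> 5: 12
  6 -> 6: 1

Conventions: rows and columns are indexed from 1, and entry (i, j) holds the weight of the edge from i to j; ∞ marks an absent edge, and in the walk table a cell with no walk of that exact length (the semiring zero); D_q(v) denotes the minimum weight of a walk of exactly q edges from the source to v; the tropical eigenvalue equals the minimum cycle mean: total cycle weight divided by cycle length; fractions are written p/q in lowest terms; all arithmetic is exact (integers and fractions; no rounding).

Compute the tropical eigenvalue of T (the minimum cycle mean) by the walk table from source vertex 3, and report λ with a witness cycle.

q=0: [∞, ∞, 0, ∞, ∞, ∞]
q=1: [17, 20, 19, 16, 18, ∞]
q=2: [19, 22, 13, 18, 18, 16]
q=3: [18, 21, 13, 18, 20, 17]
q=4: [19, 22, 15, 20, 19, 17]
q=5: [19, 22, 14, 19, 20, 18]
q=6: [20, 23, 15, 20, 20, 18]
Optimal cycle mean attained by: cycle 2->6->2, total (-4) + 5, length 2.
Answer: λ = 1/2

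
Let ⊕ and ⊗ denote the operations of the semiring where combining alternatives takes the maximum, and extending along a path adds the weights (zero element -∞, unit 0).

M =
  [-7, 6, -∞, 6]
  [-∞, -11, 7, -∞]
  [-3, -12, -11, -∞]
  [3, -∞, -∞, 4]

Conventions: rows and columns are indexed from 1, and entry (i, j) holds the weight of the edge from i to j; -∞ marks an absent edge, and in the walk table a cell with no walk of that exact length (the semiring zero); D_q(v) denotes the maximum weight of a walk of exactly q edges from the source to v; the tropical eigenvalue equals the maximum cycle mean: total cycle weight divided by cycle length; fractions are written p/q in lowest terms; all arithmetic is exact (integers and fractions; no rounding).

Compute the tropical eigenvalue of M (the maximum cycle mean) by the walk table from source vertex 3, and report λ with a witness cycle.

q=0: [-∞, -∞, 0, -∞]
q=1: [-3, -12, -11, -∞]
q=2: [-10, 3, -5, 3]
q=3: [6, -4, 10, 7]
q=4: [10, 12, 3, 12]
Optimal cycle mean attained by: cycle 1->4->1, total 6 + 3, length 2.
Answer: λ = 9/2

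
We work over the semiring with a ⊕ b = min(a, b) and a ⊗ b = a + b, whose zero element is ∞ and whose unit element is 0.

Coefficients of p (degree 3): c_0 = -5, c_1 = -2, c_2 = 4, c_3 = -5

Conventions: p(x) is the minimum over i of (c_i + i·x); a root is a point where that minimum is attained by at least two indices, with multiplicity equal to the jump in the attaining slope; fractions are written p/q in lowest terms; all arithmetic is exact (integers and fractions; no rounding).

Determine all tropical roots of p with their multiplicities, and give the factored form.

hull edge (i=0, c=-5) to (i=3, c=-5): slope 0, span 3
Factored form: p(x) = -5 ⊗ (x ⊕ 0) ⊗ (x ⊕ 0) ⊗ (x ⊕ 0)
Answer: roots = 0 (mult 3)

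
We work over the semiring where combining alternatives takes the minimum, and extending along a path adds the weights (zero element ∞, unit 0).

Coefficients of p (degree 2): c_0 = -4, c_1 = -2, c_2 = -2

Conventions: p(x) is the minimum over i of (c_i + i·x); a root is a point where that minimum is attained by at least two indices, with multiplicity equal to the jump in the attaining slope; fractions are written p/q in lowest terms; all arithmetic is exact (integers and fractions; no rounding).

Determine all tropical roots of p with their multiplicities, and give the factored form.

hull edge (i=0, c=-4) to (i=2, c=-2): slope 1, span 2
Factored form: p(x) = -2 ⊗ (x ⊕ (-1)) ⊗ (x ⊕ (-1))
Answer: roots = -1 (mult 2)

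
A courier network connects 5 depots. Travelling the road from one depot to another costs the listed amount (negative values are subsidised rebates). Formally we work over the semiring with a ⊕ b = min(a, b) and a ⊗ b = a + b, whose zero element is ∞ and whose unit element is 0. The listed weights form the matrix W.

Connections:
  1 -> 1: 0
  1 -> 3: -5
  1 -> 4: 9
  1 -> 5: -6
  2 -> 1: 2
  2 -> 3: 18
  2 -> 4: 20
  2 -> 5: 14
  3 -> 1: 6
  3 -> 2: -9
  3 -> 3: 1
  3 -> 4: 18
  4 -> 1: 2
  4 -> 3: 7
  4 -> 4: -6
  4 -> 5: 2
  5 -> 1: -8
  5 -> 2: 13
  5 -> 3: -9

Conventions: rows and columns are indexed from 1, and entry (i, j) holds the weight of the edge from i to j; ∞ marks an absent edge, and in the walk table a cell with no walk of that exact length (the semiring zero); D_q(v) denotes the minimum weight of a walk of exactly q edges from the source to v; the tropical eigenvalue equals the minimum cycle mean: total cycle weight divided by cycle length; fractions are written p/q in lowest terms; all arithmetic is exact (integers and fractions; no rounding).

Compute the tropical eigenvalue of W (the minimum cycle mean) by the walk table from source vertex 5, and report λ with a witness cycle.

q=0: [∞, ∞, ∞, ∞, 0]
q=1: [-8, 13, -9, ∞, ∞]
q=2: [-8, -18, -13, 1, -14]
q=3: [-22, -22, -23, -5, -14]
q=4: [-22, -32, -27, -13, -28]
q=5: [-36, -36, -37, -19, -28]
Optimal cycle mean attained by: cycle 1->5->1, total (-6) + (-8), length 2.
Answer: λ = -7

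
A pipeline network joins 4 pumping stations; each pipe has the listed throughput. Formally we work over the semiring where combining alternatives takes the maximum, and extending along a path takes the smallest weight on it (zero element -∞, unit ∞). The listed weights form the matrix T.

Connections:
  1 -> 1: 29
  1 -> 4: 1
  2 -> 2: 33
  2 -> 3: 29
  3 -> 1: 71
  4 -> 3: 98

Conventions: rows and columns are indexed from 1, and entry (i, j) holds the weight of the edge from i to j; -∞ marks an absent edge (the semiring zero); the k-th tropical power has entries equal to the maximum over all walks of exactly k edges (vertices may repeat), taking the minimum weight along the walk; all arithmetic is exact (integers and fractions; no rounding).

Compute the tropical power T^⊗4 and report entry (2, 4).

T^⊗2:
  [29, -∞, 1, 1]
  [29, 33, 29, -∞]
  [29, -∞, -∞, 1]
  [71, -∞, -∞, -∞]
T^⊗3:
  [29, -∞, 1, 1]
  [29, 33, 29, 1]
  [29, -∞, 1, 1]
  [29, -∞, -∞, 1]
T^⊗4:
  [29, -∞, 1, 1]
  [29, 33, 29, 1]
  [29, -∞, 1, 1]
  [29, -∞, 1, 1]
Key observation: the optimum is the walk 2->2->3->1->4, with weight 33 min 29 min 71 min 1 = 1.
Optimal value attained by: walk 2->2->3->1->4.
Answer: (T^⊗4)[2][4] = 1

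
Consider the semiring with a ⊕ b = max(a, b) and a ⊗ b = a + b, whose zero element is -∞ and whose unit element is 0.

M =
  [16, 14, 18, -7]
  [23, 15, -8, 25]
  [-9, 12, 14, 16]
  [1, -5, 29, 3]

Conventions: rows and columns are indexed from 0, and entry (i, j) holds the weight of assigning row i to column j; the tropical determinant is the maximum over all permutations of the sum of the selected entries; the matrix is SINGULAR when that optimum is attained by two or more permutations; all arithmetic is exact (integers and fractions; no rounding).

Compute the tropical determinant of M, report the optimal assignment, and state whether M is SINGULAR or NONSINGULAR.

σ = (0, 1, 2, 3): 16 + 15 + 14 + 3 = 48
σ = (0, 1, 3, 2): 16 + 15 + 16 + 29 = 76
σ = (0, 2, 1, 3): 16 + (-8) + 12 + 3 = 23
σ = (0, 2, 3, 1): 16 + (-8) + 16 + (-5) = 19
σ = (0, 3, 1, 2): 16 + 25 + 12 + 29 = 82
σ = (0, 3, 2, 1): 16 + 25 + 14 + (-5) = 50
σ = (1, 0, 2, 3): 14 + 23 + 14 + 3 = 54
σ = (1, 0, 3, 2): 14 + 23 + 16 + 29 = 82
σ = (1, 2, 0, 3): 14 + (-8) + (-9) + 3 = 0
σ = (1, 2, 3, 0): 14 + (-8) + 16 + 1 = 23
σ = (1, 3, 0, 2): 14 + 25 + (-9) + 29 = 59
σ = (1, 3, 2, 0): 14 + 25 + 14 + 1 = 54
σ = (2, 0, 1, 3): 18 + 23 + 12 + 3 = 56
σ = (2, 0, 3, 1): 18 + 23 + 16 + (-5) = 52
σ = (2, 1, 0, 3): 18 + 15 + (-9) + 3 = 27
σ = (2, 1, 3, 0): 18 + 15 + 16 + 1 = 50
σ = (2, 3, 0, 1): 18 + 25 + (-9) + (-5) = 29
σ = (2, 3, 1, 0): 18 + 25 + 12 + 1 = 56
σ = (3, 0, 1, 2): (-7) + 23 + 12 + 29 = 57
σ = (3, 0, 2, 1): (-7) + 23 + 14 + (-5) = 25
σ = (3, 1, 0, 2): (-7) + 15 + (-9) + 29 = 28
σ = (3, 1, 2, 0): (-7) + 15 + 14 + 1 = 23
σ = (3, 2, 0, 1): (-7) + (-8) + (-9) + (-5) = -29
σ = (3, 2, 1, 0): (-7) + (-8) + 12 + 1 = -2
Optimal value attained by: σ = (0, 3, 1, 2).
Answer: det⊕(M) = 82; verdict: SINGULAR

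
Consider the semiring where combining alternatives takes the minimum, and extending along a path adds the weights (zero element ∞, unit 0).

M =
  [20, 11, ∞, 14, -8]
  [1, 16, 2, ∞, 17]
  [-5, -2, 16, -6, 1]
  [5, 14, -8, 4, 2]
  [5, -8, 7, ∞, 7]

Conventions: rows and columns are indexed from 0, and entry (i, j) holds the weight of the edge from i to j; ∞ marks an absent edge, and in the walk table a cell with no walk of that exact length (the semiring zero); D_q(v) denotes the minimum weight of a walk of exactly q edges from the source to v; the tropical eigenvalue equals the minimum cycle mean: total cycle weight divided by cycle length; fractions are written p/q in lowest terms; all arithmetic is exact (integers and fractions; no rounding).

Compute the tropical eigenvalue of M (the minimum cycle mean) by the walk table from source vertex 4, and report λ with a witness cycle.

q=0: [∞, ∞, ∞, ∞, 0]
q=1: [5, -8, 7, ∞, 7]
q=2: [-7, -1, -6, 1, -3]
q=3: [-11, -11, -7, -12, -15]
q=4: [-12, -23, -20, -13, -19]
q=5: [-25, -27, -21, -26, -20]
Optimal cycle mean attained by: cycle 2->3->2, total (-6) + (-8), length 2.
Answer: λ = -7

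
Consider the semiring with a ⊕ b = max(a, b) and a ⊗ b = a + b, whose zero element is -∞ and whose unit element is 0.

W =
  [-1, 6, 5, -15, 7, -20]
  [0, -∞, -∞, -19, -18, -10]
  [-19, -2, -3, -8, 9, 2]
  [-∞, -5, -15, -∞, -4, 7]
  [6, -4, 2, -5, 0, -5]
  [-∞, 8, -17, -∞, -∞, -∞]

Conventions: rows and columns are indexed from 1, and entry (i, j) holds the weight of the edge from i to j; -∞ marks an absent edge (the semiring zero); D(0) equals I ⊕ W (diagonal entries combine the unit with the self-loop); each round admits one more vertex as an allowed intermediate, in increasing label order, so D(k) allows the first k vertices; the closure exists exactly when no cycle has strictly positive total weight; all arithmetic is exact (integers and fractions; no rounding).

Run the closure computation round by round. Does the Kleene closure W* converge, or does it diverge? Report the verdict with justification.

D(0):
  [0, 6, 5, -15, 7, -20]
  [0, 0, -∞, -19, -18, -10]
  [-19, -2, 0, -8, 9, 2]
  [-∞, -5, -15, 0, -4, 7]
  [6, -4, 2, -5, 0, -5]
  [-∞, 8, -17, -∞, -∞, 0]
Detection: at round 1, diagonal entry (2, 2) turns strictly positive.
Key observation: the cycle 2->1->2 has total weight 0 + 6, which is strictly positive.
Answer: DIVERGES — positive cycle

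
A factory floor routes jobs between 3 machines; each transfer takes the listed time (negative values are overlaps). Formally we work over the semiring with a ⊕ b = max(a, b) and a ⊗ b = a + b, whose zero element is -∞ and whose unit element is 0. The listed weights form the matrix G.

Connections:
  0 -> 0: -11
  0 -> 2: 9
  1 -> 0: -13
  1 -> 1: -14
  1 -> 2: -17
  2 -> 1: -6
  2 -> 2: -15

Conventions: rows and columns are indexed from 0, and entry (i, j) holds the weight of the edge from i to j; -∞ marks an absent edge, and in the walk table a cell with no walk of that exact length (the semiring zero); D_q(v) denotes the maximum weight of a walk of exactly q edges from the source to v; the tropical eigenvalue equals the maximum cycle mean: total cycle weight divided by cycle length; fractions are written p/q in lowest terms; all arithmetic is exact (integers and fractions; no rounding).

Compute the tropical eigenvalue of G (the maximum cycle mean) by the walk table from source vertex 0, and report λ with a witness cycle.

q=0: [0, -∞, -∞]
q=1: [-11, -∞, 9]
q=2: [-22, 3, -2]
q=3: [-10, -8, -13]
Optimal cycle mean attained by: cycle 0->2->1->0, total 9 + (-6) + (-13), length 3.
Answer: λ = -10/3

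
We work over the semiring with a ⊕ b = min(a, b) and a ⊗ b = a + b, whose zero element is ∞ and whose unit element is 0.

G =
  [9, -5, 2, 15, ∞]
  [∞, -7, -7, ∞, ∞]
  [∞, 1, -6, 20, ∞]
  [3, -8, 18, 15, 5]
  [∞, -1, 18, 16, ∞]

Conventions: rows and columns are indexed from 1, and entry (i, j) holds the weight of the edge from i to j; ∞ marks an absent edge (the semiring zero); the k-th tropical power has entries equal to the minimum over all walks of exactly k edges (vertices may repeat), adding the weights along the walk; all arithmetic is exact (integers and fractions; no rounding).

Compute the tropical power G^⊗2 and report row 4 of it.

G^⊗2:
  [18, -12, -12, 22, 20]
  [∞, -14, -14, 13, ∞]
  [23, -6, -12, 14, 25]
  [12, -15, -15, 18, 20]
  [19, -8, -8, 31, 21]
Answer: row 4 of G^⊗2 = [12, -15, -15, 18, 20]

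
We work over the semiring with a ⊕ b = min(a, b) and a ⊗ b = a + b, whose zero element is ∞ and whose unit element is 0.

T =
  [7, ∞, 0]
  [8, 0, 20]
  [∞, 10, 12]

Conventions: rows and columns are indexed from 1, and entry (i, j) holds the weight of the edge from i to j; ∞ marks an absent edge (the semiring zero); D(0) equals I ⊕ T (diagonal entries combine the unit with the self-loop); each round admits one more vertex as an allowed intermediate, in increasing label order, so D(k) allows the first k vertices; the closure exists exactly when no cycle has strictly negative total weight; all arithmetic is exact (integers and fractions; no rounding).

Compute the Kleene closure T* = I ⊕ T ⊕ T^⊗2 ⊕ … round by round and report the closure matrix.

D(0):
  [0, ∞, 0]
  [8, 0, 20]
  [∞, 10, 0]
D(1):
  [0, ∞, 0]
  [8, 0, 8]
  [∞, 10, 0]
D(2):
  [0, ∞, 0]
  [8, 0, 8]
  [18, 10, 0]
D(3):
  [0, 10, 0]
  [8, 0, 8]
  [18, 10, 0]
Answer: T* = [[0, 10, 0], [8, 0, 8], [18, 10, 0]]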